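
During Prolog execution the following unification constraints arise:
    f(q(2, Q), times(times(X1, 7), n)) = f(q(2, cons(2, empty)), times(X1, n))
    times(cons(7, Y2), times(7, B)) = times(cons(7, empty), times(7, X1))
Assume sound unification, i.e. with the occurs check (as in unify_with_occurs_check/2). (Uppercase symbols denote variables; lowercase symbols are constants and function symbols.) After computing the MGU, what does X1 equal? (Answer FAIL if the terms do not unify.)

FAIL

Decompose f/2: q(2, Q) = q(2, cons(2, empty)),  times(times(X1, 7), n) = times(X1, n).
Decompose q/2: 2 = 2,  Q = cons(2, empty).
Delete trivial equation 2 = 2.
Bind Q := cons(2, empty); no other remaining equation mentions Q.
Decompose times/2: times(X1, 7) = X1,  n = n.
Occurs check fails: X1 occurs in times(X1, 7); the equation X1 = times(X1, 7) has no finite solution.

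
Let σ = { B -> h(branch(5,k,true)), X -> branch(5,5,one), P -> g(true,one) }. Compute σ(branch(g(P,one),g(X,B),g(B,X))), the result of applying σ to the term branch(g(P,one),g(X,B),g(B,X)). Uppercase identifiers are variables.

branch(g(g(true,one),one),g(branch(5,5,one),h(branch(5,k,true))),g(h(branch(5,k,true)),branch(5,5,one)))

Replace each occurrence of B with h(branch(5,k,true)).
Replace each occurrence of X with branch(5,5,one).
Replace each occurrence of P with g(true,one).
Result: branch(g(g(true,one),one),g(branch(5,5,one),h(branch(5,k,true))),g(h(branch(5,k,true)),branch(5,5,one))).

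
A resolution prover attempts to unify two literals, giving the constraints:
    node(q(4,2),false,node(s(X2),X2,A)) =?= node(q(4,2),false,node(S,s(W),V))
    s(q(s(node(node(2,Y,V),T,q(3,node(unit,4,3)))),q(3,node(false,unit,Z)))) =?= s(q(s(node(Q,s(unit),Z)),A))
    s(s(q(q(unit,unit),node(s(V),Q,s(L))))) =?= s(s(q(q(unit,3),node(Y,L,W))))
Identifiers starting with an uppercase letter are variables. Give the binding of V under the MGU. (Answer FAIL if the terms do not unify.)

Decompose node/3: q(4,2) =?= q(4,2),  false =?= false,  node(s(X2),X2,A) =?= node(S,s(W),V).
Delete trivial equation q(4,2) =?= q(4,2).
Delete trivial equation false =?= false.
Decompose node/3: s(X2) =?= S,  X2 =?= s(W),  A =?= V.
Bind S := s(X2); no other remaining equation mentions S.
Bind X2 := s(W); no other remaining equation mentions X2. Substituting into the earlier binding gives S := s(s(W)).
Bind A := V; substituting into the one remaining equation that mentions A gives: s(q(s(node(node(2,Y,V),T,q(3,node(unit,4,3)))),q(3,node(false,unit,Z)))) =?= s(q(s(node(Q,s(unit),Z)),V)).
Decompose s/1: q(s(node(node(2,Y,V),T,q(3,node(unit,4,3)))),q(3,node(false,unit,Z))) =?= q(s(node(Q,s(unit),Z)),V).
Decompose q/2: s(node(node(2,Y,V),T,q(3,node(unit,4,3)))) =?= s(node(Q,s(unit),Z)),  q(3,node(false,unit,Z)) =?= V.
Decompose s/1: node(node(2,Y,V),T,q(3,node(unit,4,3))) =?= node(Q,s(unit),Z).
Decompose node/3: node(2,Y,V) =?= Q,  T =?= s(unit),  q(3,node(unit,4,3)) =?= Z.
Bind Q := node(2,Y,V); substituting into the one remaining equation that mentions Q gives: s(s(q(q(unit,unit),node(s(V),node(2,Y,V),s(L))))) =?= s(s(q(q(unit,3),node(Y,L,W)))).
Bind T := s(unit); no other remaining equation mentions T.
Bind Z := q(3,node(unit,4,3)); substituting into the one remaining equation that mentions Z gives: q(3,node(false,unit,q(3,node(unit,4,3)))) =?= V.
Bind V := q(3,node(false,unit,q(3,node(unit,4,3)))); substituting into the remaining equation gives: s(s(q(q(unit,unit),node(s(q(3,node(false,unit,q(3,node(unit,4,3))))),node(2,Y,q(3,node(false,unit,q(3,node(unit,4,3))))),s(L))))) =?= s(s(q(q(unit,3),node(Y,L,W)))). Substituting into the earlier bindings gives A := q(3,node(false,unit,q(3,node(unit,4,3)))), Q := node(2,Y,q(3,node(false,unit,q(3,node(unit,4,3))))).
Decompose s/1: s(q(q(unit,unit),node(s(q(3,node(false,unit,q(3,node(unit,4,3))))),node(2,Y,q(3,node(false,unit,q(3,node(unit,4,3))))),s(L)))) =?= s(q(q(unit,3),node(Y,L,W))).
Decompose s/1: q(q(unit,unit),node(s(q(3,node(false,unit,q(3,node(unit,4,3))))),node(2,Y,q(3,node(false,unit,q(3,node(unit,4,3))))),s(L))) =?= q(q(unit,3),node(Y,L,W)).
Decompose q/2: q(unit,unit) =?= q(unit,3),  node(s(q(3,node(false,unit,q(3,node(unit,4,3))))),node(2,Y,q(3,node(false,unit,q(3,node(unit,4,3))))),s(L)) =?= node(Y,L,W).
Decompose q/2: unit =?= unit,  unit =?= 3.
Delete trivial equation unit =?= unit.
Clash: constants unit and 3 differ; no unifier exists.

FAIL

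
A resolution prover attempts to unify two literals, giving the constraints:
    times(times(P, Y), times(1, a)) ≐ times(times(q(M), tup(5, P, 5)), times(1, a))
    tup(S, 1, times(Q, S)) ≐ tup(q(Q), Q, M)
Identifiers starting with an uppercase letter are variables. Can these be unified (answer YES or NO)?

Decompose times/2: times(P, Y) ≐ times(q(M), tup(5, P, 5)),  times(1, a) ≐ times(1, a).
Decompose times/2: P ≐ q(M),  Y ≐ tup(5, P, 5).
Bind P := q(M); substituting into the one remaining equation that mentions P gives: Y ≐ tup(5, q(M), 5).
Bind Y := tup(5, q(M), 5); no other remaining equation mentions Y.
Delete trivial equation times(1, a) ≐ times(1, a).
Decompose tup/3: S ≐ q(Q),  1 ≐ Q,  times(Q, S) ≐ M.
Bind S := q(Q); substituting into the one remaining equation that mentions S gives: times(Q, q(Q)) ≐ M.
Bind Q := 1; substituting into the remaining equation gives: times(1, q(1)) ≐ M. Substituting into the earlier binding gives S := q(1).
Bind M := times(1, q(1)). Substituting into the earlier bindings gives P := q(times(1, q(1))), Y := tup(5, q(times(1, q(1))), 5).
No equations remain and no clash or occurs-check failure arose, so a unifier exists.

YES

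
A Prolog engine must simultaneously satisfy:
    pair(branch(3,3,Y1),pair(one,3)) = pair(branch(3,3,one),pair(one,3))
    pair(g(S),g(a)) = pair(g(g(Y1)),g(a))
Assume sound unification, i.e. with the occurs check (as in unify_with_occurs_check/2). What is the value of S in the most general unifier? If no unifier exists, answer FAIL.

Decompose pair/2: branch(3,3,Y1) = branch(3,3,one),  pair(one,3) = pair(one,3).
Decompose branch/3: 3 = 3,  3 = 3,  Y1 = one.
Delete trivial equation 3 = 3.
Delete trivial equation 3 = 3.
Bind Y1 := one; substituting into the one remaining equation that mentions Y1 gives: pair(g(S),g(a)) = pair(g(g(one)),g(a)).
Delete trivial equation pair(one,3) = pair(one,3).
Decompose pair/2: g(S) = g(g(one)),  g(a) = g(a).
Decompose g/1: S = g(one).
Bind S := g(one); no other remaining equation mentions S.
Delete trivial equation g(a) = g(a).
MGU = { Y1 ↦ one, S ↦ g(one) }, so S ↦ g(one).

g(one)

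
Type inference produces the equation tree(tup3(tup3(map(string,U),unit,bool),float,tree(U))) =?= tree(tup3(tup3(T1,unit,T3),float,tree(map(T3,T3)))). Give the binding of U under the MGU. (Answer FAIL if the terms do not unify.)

map(bool,bool)

Decompose tree/1: tup3(tup3(map(string,U),unit,bool),float,tree(U)) =?= tup3(tup3(T1,unit,T3),float,tree(map(T3,T3))).
Decompose tup3/3: tup3(map(string,U),unit,bool) =?= tup3(T1,unit,T3),  float =?= float,  tree(U) =?= tree(map(T3,T3)).
Decompose tup3/3: map(string,U) =?= T1,  unit =?= unit,  bool =?= T3.
Bind T1 := map(string,U); no other remaining equation mentions T1.
Delete trivial equation unit =?= unit.
Bind T3 := bool; substituting into the one remaining equation that mentions T3 gives: tree(U) =?= tree(map(bool,bool)).
Delete trivial equation float =?= float.
Decompose tree/1: U =?= map(bool,bool).
Bind U := map(bool,bool). Substituting into the earlier binding gives T1 := map(string,map(bool,bool)).
MGU = { T1 := map(string,map(bool,bool)), T3 := bool, U := map(bool,bool) }, so U := map(bool,bool).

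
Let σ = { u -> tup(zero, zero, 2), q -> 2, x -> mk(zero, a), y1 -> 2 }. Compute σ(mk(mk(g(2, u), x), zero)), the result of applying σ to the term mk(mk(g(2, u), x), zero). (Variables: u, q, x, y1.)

mk(mk(g(2, tup(zero, zero, 2)), mk(zero, a)), zero)

Replace each occurrence of u with tup(zero, zero, 2).
Replace each occurrence of x with mk(zero, a).
Result: mk(mk(g(2, tup(zero, zero, 2)), mk(zero, a)), zero).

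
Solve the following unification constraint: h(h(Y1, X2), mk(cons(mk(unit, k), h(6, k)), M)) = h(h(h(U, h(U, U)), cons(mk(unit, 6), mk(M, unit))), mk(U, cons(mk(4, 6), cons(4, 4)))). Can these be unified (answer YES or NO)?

Decompose h/2: h(Y1, X2) = h(h(U, h(U, U)), cons(mk(unit, 6), mk(M, unit))),  mk(cons(mk(unit, k), h(6, k)), M) = mk(U, cons(mk(4, 6), cons(4, 4))).
Decompose h/2: Y1 = h(U, h(U, U)),  X2 = cons(mk(unit, 6), mk(M, unit)).
Bind Y1 := h(U, h(U, U)); no other remaining equation mentions Y1.
Bind X2 := cons(mk(unit, 6), mk(M, unit)); no other remaining equation mentions X2.
Decompose mk/2: cons(mk(unit, k), h(6, k)) = U,  M = cons(mk(4, 6), cons(4, 4)).
Bind U := cons(mk(unit, k), h(6, k)); no other remaining equation mentions U. Substituting into the earlier binding gives Y1 := h(cons(mk(unit, k), h(6, k)), h(cons(mk(unit, k), h(6, k)), cons(mk(unit, k), h(6, k)))).
Bind M := cons(mk(4, 6), cons(4, 4)). Substituting into the earlier binding gives X2 := cons(mk(unit, 6), mk(cons(mk(4, 6), cons(4, 4)), unit)).
No equations remain and no clash or occurs-check failure arose, so a unifier exists.

YES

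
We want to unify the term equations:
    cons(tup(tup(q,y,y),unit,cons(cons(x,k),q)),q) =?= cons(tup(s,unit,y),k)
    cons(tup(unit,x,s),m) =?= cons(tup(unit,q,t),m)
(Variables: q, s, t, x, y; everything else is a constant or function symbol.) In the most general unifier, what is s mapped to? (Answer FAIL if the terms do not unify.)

Decompose cons/2: tup(tup(q,y,y),unit,cons(cons(x,k),q)) =?= tup(s,unit,y),  q =?= k.
Decompose tup/3: tup(q,y,y) =?= s,  unit =?= unit,  cons(cons(x,k),q) =?= y.
Bind s := tup(q,y,y); substituting into the one remaining equation that mentions s gives: cons(tup(unit,x,tup(q,y,y)),m) =?= cons(tup(unit,q,t),m).
Delete trivial equation unit =?= unit.
Bind y := cons(cons(x,k),q); substituting into the one remaining equation that mentions y gives: cons(tup(unit,x,tup(q,cons(cons(x,k),q),cons(cons(x,k),q))),m) =?= cons(tup(unit,q,t),m). Substituting into the earlier binding gives s := tup(q,cons(cons(x,k),q),cons(cons(x,k),q)).
Bind q := k; substituting into the remaining equation gives: cons(tup(unit,x,tup(k,cons(cons(x,k),k),cons(cons(x,k),k))),m) =?= cons(tup(unit,k,t),m). Substituting into the earlier bindings gives s := tup(k,cons(cons(x,k),k),cons(cons(x,k),k)), y := cons(cons(x,k),k).
Decompose cons/2: tup(unit,x,tup(k,cons(cons(x,k),k),cons(cons(x,k),k))) =?= tup(unit,k,t),  m =?= m.
Decompose tup/3: unit =?= unit,  x =?= k,  tup(k,cons(cons(x,k),k),cons(cons(x,k),k)) =?= t.
Delete trivial equation unit =?= unit.
Bind x := k; substituting into the one remaining equation that mentions x gives: tup(k,cons(cons(k,k),k),cons(cons(k,k),k)) =?= t. Substituting into the earlier bindings gives s := tup(k,cons(cons(k,k),k),cons(cons(k,k),k)), y := cons(cons(k,k),k).
Bind t := tup(k,cons(cons(k,k),k),cons(cons(k,k),k)); no other remaining equation mentions t.
Delete trivial equation m =?= m.
MGU = { s -> tup(k,cons(cons(k,k),k),cons(cons(k,k),k)), y -> cons(cons(k,k),k), q -> k, x -> k, t -> tup(k,cons(cons(k,k),k),cons(cons(k,k),k)) }, so s -> tup(k,cons(cons(k,k),k),cons(cons(k,k),k)).

tup(k,cons(cons(k,k),k),cons(cons(k,k),k))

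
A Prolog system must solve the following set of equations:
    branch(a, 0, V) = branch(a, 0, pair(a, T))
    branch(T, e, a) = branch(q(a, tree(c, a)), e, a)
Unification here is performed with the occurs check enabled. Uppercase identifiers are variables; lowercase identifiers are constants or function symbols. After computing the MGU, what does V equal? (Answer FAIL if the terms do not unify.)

pair(a, q(a, tree(c, a)))

Decompose branch/3: a = a,  0 = 0,  V = pair(a, T).
Delete trivial equation a = a.
Delete trivial equation 0 = 0.
Bind V := pair(a, T); no other remaining equation mentions V.
Decompose branch/3: T = q(a, tree(c, a)),  e = e,  a = a.
Bind T := q(a, tree(c, a)); no other remaining equation mentions T. Substituting into the earlier binding gives V := pair(a, q(a, tree(c, a))).
Delete trivial equation e = e.
Delete trivial equation a = a.
MGU = { V ↦ pair(a, q(a, tree(c, a))), T ↦ q(a, tree(c, a)) }, so V ↦ pair(a, q(a, tree(c, a))).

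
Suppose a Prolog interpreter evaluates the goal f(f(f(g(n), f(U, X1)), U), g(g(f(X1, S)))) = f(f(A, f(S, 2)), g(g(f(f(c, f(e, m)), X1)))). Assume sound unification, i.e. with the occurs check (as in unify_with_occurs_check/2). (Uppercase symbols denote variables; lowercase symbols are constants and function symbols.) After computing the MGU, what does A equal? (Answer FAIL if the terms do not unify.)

Decompose f/2: f(f(g(n), f(U, X1)), U) = f(A, f(S, 2)),  g(g(f(X1, S))) = g(g(f(f(c, f(e, m)), X1))).
Decompose f/2: f(g(n), f(U, X1)) = A,  U = f(S, 2).
Bind A := f(g(n), f(U, X1)); no other remaining equation mentions A.
Bind U := f(S, 2); no other remaining equation mentions U. Substituting into the earlier binding gives A := f(g(n), f(f(S, 2), X1)).
Decompose g/1: g(f(X1, S)) = g(f(f(c, f(e, m)), X1)).
Decompose g/1: f(X1, S) = f(f(c, f(e, m)), X1).
Decompose f/2: X1 = f(c, f(e, m)),  S = X1.
Bind X1 := f(c, f(e, m)); substituting into the remaining equation gives: S = f(c, f(e, m)). Substituting into the earlier binding gives A := f(g(n), f(f(S, 2), f(c, f(e, m)))).
Bind S := f(c, f(e, m)). Substituting into the earlier bindings gives A := f(g(n), f(f(f(c, f(e, m)), 2), f(c, f(e, m)))), U := f(f(c, f(e, m)), 2).
MGU = { A = f(g(n), f(f(f(c, f(e, m)), 2), f(c, f(e, m)))), U = f(f(c, f(e, m)), 2), X1 = f(c, f(e, m)), S = f(c, f(e, m)) }, so A = f(g(n), f(f(f(c, f(e, m)), 2), f(c, f(e, m)))).

f(g(n), f(f(f(c, f(e, m)), 2), f(c, f(e, m))))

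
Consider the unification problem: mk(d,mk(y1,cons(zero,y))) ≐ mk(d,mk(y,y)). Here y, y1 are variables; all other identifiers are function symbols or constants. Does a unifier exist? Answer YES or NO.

NO

Decompose mk/2: d ≐ d,  mk(y1,cons(zero,y)) ≐ mk(y,y).
Delete trivial equation d ≐ d.
Decompose mk/2: y1 ≐ y,  cons(zero,y) ≐ y.
Bind y1 := y; no other remaining equation mentions y1.
Occurs check fails: y occurs in cons(zero,y); the equation y ≐ cons(zero,y) has no finite solution.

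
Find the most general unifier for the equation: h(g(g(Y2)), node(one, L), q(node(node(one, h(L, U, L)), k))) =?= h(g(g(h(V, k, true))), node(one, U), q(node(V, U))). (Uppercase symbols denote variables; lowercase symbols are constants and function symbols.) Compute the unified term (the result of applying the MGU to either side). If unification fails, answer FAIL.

h(g(g(h(node(one, h(k, k, k)), k, true))), node(one, k), q(node(node(one, h(k, k, k)), k)))

Decompose h/3: g(g(Y2)) =?= g(g(h(V, k, true))),  node(one, L) =?= node(one, U),  q(node(node(one, h(L, U, L)), k)) =?= q(node(V, U)).
Decompose g/1: g(Y2) =?= g(h(V, k, true)).
Decompose g/1: Y2 =?= h(V, k, true).
Bind Y2 := h(V, k, true); no other remaining equation mentions Y2.
Decompose node/2: one =?= one,  L =?= U.
Delete trivial equation one =?= one.
Bind L := U; substituting into the remaining equation gives: q(node(node(one, h(U, U, U)), k)) =?= q(node(V, U)).
Decompose q/1: node(node(one, h(U, U, U)), k) =?= node(V, U).
Decompose node/2: node(one, h(U, U, U)) =?= V,  k =?= U.
Bind V := node(one, h(U, U, U)); no other remaining equation mentions V. Substituting into the earlier binding gives Y2 := h(node(one, h(U, U, U)), k, true).
Bind U := k. Substituting into the earlier bindings gives Y2 := h(node(one, h(k, k, k)), k, true), L := k, V := node(one, h(k, k, k)).
Applying the MGU to either side gives h(g(g(h(node(one, h(k, k, k)), k, true))), node(one, k), q(node(node(one, h(k, k, k)), k))).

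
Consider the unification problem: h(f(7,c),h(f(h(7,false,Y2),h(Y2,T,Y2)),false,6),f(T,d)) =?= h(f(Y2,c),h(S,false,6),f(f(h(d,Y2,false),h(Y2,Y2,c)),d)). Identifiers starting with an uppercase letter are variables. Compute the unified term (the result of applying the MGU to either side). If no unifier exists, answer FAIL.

h(f(7,c),h(f(h(7,false,7),h(7,f(h(d,7,false),h(7,7,c)),7)),false,6),f(f(h(d,7,false),h(7,7,c)),d))

Decompose h/3: f(7,c) =?= f(Y2,c),  h(f(h(7,false,Y2),h(Y2,T,Y2)),false,6) =?= h(S,false,6),  f(T,d) =?= f(f(h(d,Y2,false),h(Y2,Y2,c)),d).
Decompose f/2: 7 =?= Y2,  c =?= c.
Bind Y2 := 7; substituting into the 2 remaining equations that mention Y2 gives: h(f(h(7,false,7),h(7,T,7)),false,6) =?= h(S,false,6),  f(T,d) =?= f(f(h(d,7,false),h(7,7,c)),d).
Delete trivial equation c =?= c.
Decompose h/3: f(h(7,false,7),h(7,T,7)) =?= S,  false =?= false,  6 =?= 6.
Bind S := f(h(7,false,7),h(7,T,7)); no other remaining equation mentions S.
Delete trivial equation false =?= false.
Delete trivial equation 6 =?= 6.
Decompose f/2: T =?= f(h(d,7,false),h(7,7,c)),  d =?= d.
Bind T := f(h(d,7,false),h(7,7,c)); no other remaining equation mentions T. Substituting into the earlier binding gives S := f(h(7,false,7),h(7,f(h(d,7,false),h(7,7,c)),7)).
Delete trivial equation d =?= d.
Applying the MGU to either side gives h(f(7,c),h(f(h(7,false,7),h(7,f(h(d,7,false),h(7,7,c)),7)),false,6),f(f(h(d,7,false),h(7,7,c)),d)).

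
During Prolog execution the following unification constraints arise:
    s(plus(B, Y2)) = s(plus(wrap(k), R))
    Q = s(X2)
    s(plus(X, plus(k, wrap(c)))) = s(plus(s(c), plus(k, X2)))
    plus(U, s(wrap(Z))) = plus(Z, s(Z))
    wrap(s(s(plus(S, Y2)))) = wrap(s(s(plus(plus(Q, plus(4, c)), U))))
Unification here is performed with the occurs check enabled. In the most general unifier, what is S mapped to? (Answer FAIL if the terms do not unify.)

Decompose s/1: plus(B, Y2) = plus(wrap(k), R).
Decompose plus/2: B = wrap(k),  Y2 = R.
Bind B := wrap(k); no other remaining equation mentions B.
Bind Y2 := R; substituting into the one remaining equation that mentions Y2 gives: wrap(s(s(plus(S, R)))) = wrap(s(s(plus(plus(Q, plus(4, c)), U)))).
Bind Q := s(X2); substituting into the one remaining equation that mentions Q gives: wrap(s(s(plus(S, R)))) = wrap(s(s(plus(plus(s(X2), plus(4, c)), U)))).
Decompose s/1: plus(X, plus(k, wrap(c))) = plus(s(c), plus(k, X2)).
Decompose plus/2: X = s(c),  plus(k, wrap(c)) = plus(k, X2).
Bind X := s(c); no other remaining equation mentions X.
Decompose plus/2: k = k,  wrap(c) = X2.
Delete trivial equation k = k.
Bind X2 := wrap(c); substituting into the one remaining equation that mentions X2 gives: wrap(s(s(plus(S, R)))) = wrap(s(s(plus(plus(s(wrap(c)), plus(4, c)), U)))). Substituting into the earlier binding gives Q := s(wrap(c)).
Decompose plus/2: U = Z,  s(wrap(Z)) = s(Z).
Bind U := Z; substituting into the one remaining equation that mentions U gives: wrap(s(s(plus(S, R)))) = wrap(s(s(plus(plus(s(wrap(c)), plus(4, c)), Z)))).
Decompose s/1: wrap(Z) = Z.
Occurs check fails: Z occurs in wrap(Z); the equation Z = wrap(Z) has no finite solution.

FAIL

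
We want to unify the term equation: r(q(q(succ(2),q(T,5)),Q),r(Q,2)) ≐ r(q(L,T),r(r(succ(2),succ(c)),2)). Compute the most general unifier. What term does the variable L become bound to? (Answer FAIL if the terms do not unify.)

q(succ(2),q(r(succ(2),succ(c)),5))

Decompose r/2: q(q(succ(2),q(T,5)),Q) ≐ q(L,T),  r(Q,2) ≐ r(r(succ(2),succ(c)),2).
Decompose q/2: q(succ(2),q(T,5)) ≐ L,  Q ≐ T.
Bind L := q(succ(2),q(T,5)); no other remaining equation mentions L.
Bind Q := T; substituting into the remaining equation gives: r(T,2) ≐ r(r(succ(2),succ(c)),2).
Decompose r/2: T ≐ r(succ(2),succ(c)),  2 ≐ 2.
Bind T := r(succ(2),succ(c)); no other remaining equation mentions T. Substituting into the earlier bindings gives L := q(succ(2),q(r(succ(2),succ(c)),5)), Q := r(succ(2),succ(c)).
Delete trivial equation 2 ≐ 2.
MGU = { L ↦ q(succ(2),q(r(succ(2),succ(c)),5)), Q ↦ r(succ(2),succ(c)), T ↦ r(succ(2),succ(c)) }, so L ↦ q(succ(2),q(r(succ(2),succ(c)),5)).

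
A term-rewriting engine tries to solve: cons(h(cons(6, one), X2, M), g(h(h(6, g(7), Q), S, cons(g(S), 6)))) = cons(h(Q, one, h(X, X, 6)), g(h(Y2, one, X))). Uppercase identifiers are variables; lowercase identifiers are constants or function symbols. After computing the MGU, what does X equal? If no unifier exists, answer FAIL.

cons(g(one), 6)

Decompose cons/2: h(cons(6, one), X2, M) = h(Q, one, h(X, X, 6)),  g(h(h(6, g(7), Q), S, cons(g(S), 6))) = g(h(Y2, one, X)).
Decompose h/3: cons(6, one) = Q,  X2 = one,  M = h(X, X, 6).
Bind Q := cons(6, one); substituting into the one remaining equation that mentions Q gives: g(h(h(6, g(7), cons(6, one)), S, cons(g(S), 6))) = g(h(Y2, one, X)).
Bind X2 := one; no other remaining equation mentions X2.
Bind M := h(X, X, 6); no other remaining equation mentions M.
Decompose g/1: h(h(6, g(7), cons(6, one)), S, cons(g(S), 6)) = h(Y2, one, X).
Decompose h/3: h(6, g(7), cons(6, one)) = Y2,  S = one,  cons(g(S), 6) = X.
Bind Y2 := h(6, g(7), cons(6, one)); no other remaining equation mentions Y2.
Bind S := one; substituting into the remaining equation gives: cons(g(one), 6) = X.
Bind X := cons(g(one), 6). Substituting into the earlier binding gives M := h(cons(g(one), 6), cons(g(one), 6), 6).
MGU = { Q ↦ cons(6, one), X2 ↦ one, M ↦ h(cons(g(one), 6), cons(g(one), 6), 6), Y2 ↦ h(6, g(7), cons(6, one)), S ↦ one, X ↦ cons(g(one), 6) }, so X ↦ cons(g(one), 6).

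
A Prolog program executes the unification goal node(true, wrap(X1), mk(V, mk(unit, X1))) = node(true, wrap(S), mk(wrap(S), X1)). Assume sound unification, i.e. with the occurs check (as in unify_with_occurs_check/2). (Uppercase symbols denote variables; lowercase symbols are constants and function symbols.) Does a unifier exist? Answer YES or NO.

NO

Decompose node/3: true = true,  wrap(X1) = wrap(S),  mk(V, mk(unit, X1)) = mk(wrap(S), X1).
Delete trivial equation true = true.
Decompose wrap/1: X1 = S.
Bind X1 := S; substituting into the remaining equation gives: mk(V, mk(unit, S)) = mk(wrap(S), S).
Decompose mk/2: V = wrap(S),  mk(unit, S) = S.
Bind V := wrap(S); no other remaining equation mentions V.
Occurs check fails: S occurs in mk(unit, S); the equation S = mk(unit, S) has no finite solution.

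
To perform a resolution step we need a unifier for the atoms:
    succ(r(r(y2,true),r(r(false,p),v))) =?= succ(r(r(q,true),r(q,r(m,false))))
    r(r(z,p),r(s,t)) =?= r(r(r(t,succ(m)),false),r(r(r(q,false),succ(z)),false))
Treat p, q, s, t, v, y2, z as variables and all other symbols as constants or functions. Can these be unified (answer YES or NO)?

YES

Decompose succ/1: r(r(y2,true),r(r(false,p),v)) =?= r(r(q,true),r(q,r(m,false))).
Decompose r/2: r(y2,true) =?= r(q,true),  r(r(false,p),v) =?= r(q,r(m,false)).
Decompose r/2: y2 =?= q,  true =?= true.
Bind y2 := q; no other remaining equation mentions y2.
Delete trivial equation true =?= true.
Decompose r/2: r(false,p) =?= q,  v =?= r(m,false).
Bind q := r(false,p); substituting into the one remaining equation that mentions q gives: r(r(z,p),r(s,t)) =?= r(r(r(t,succ(m)),false),r(r(r(r(false,p),false),succ(z)),false)). Substituting into the earlier binding gives y2 := r(false,p).
Bind v := r(m,false); no other remaining equation mentions v.
Decompose r/2: r(z,p) =?= r(r(t,succ(m)),false),  r(s,t) =?= r(r(r(r(false,p),false),succ(z)),false).
Decompose r/2: z =?= r(t,succ(m)),  p =?= false.
Bind z := r(t,succ(m)); substituting into the one remaining equation that mentions z gives: r(s,t) =?= r(r(r(r(false,p),false),succ(r(t,succ(m)))),false).
Bind p := false; substituting into the remaining equation gives: r(s,t) =?= r(r(r(r(false,false),false),succ(r(t,succ(m)))),false). Substituting into the earlier bindings gives y2 := r(false,false), q := r(false,false).
Decompose r/2: s =?= r(r(r(false,false),false),succ(r(t,succ(m)))),  t =?= false.
Bind s := r(r(r(false,false),false),succ(r(t,succ(m)))); no other remaining equation mentions s.
Bind t := false. Substituting into the earlier bindings gives z := r(false,succ(m)), s := r(r(r(false,false),false),succ(r(false,succ(m)))).
No equations remain and no clash or occurs-check failure arose, so a unifier exists.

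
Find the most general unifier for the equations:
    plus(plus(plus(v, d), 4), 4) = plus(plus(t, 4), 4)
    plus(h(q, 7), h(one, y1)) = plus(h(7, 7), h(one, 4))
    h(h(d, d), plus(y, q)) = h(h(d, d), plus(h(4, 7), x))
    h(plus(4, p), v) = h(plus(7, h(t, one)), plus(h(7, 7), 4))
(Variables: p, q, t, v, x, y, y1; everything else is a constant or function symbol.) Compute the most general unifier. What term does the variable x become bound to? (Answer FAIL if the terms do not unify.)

Decompose plus/2: plus(plus(v, d), 4) = plus(t, 4),  4 = 4.
Decompose plus/2: plus(v, d) = t,  4 = 4.
Bind t := plus(v, d); substituting into the one remaining equation that mentions t gives: h(plus(4, p), v) = h(plus(7, h(plus(v, d), one)), plus(h(7, 7), 4)).
Delete trivial equation 4 = 4.
Delete trivial equation 4 = 4.
Decompose plus/2: h(q, 7) = h(7, 7),  h(one, y1) = h(one, 4).
Decompose h/2: q = 7,  7 = 7.
Bind q := 7; substituting into the one remaining equation that mentions q gives: h(h(d, d), plus(y, 7)) = h(h(d, d), plus(h(4, 7), x)).
Delete trivial equation 7 = 7.
Decompose h/2: one = one,  y1 = 4.
Delete trivial equation one = one.
Bind y1 := 4; no other remaining equation mentions y1.
Decompose h/2: h(d, d) = h(d, d),  plus(y, 7) = plus(h(4, 7), x).
Delete trivial equation h(d, d) = h(d, d).
Decompose plus/2: y = h(4, 7),  7 = x.
Bind y := h(4, 7); no other remaining equation mentions y.
Bind x := 7; no other remaining equation mentions x.
Decompose h/2: plus(4, p) = plus(7, h(plus(v, d), one)),  v = plus(h(7, 7), 4).
Decompose plus/2: 4 = 7,  p = h(plus(v, d), one).
Clash: constants 4 and 7 differ; no unifier exists.

FAIL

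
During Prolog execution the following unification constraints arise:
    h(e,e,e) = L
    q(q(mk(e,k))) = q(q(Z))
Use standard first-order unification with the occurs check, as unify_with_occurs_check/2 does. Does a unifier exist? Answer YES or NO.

YES

Bind L := h(e,e,e); no other remaining equation mentions L.
Decompose q/1: q(mk(e,k)) = q(Z).
Decompose q/1: mk(e,k) = Z.
Bind Z := mk(e,k).
No equations remain and no clash or occurs-check failure arose, so a unifier exists.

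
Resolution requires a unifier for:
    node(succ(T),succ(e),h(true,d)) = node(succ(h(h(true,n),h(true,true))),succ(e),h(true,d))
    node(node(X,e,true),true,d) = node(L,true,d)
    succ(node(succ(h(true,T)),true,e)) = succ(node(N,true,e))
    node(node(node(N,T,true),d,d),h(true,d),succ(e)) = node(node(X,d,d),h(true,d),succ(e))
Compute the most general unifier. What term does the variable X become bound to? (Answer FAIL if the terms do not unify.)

node(succ(h(true,h(h(true,n),h(true,true)))),h(h(true,n),h(true,true)),true)

Decompose node/3: succ(T) = succ(h(h(true,n),h(true,true))),  succ(e) = succ(e),  h(true,d) = h(true,d).
Decompose succ/1: T = h(h(true,n),h(true,true)).
Bind T := h(h(true,n),h(true,true)); substituting into the 2 remaining equations that mention T gives: succ(node(succ(h(true,h(h(true,n),h(true,true)))),true,e)) = succ(node(N,true,e)),  node(node(node(N,h(h(true,n),h(true,true)),true),d,d),h(true,d),succ(e)) = node(node(X,d,d),h(true,d),succ(e)).
Delete trivial equation succ(e) = succ(e).
Delete trivial equation h(true,d) = h(true,d).
Decompose node/3: node(X,e,true) = L,  true = true,  d = d.
Bind L := node(X,e,true); no other remaining equation mentions L.
Delete trivial equation true = true.
Delete trivial equation d = d.
Decompose succ/1: node(succ(h(true,h(h(true,n),h(true,true)))),true,e) = node(N,true,e).
Decompose node/3: succ(h(true,h(h(true,n),h(true,true)))) = N,  true = true,  e = e.
Bind N := succ(h(true,h(h(true,n),h(true,true)))); substituting into the one remaining equation that mentions N gives: node(node(node(succ(h(true,h(h(true,n),h(true,true)))),h(h(true,n),h(true,true)),true),d,d),h(true,d),succ(e)) = node(node(X,d,d),h(true,d),succ(e)).
Delete trivial equation true = true.
Delete trivial equation e = e.
Decompose node/3: node(node(succ(h(true,h(h(true,n),h(true,true)))),h(h(true,n),h(true,true)),true),d,d) = node(X,d,d),  h(true,d) = h(true,d),  succ(e) = succ(e).
Decompose node/3: node(succ(h(true,h(h(true,n),h(true,true)))),h(h(true,n),h(true,true)),true) = X,  d = d,  d = d.
Bind X := node(succ(h(true,h(h(true,n),h(true,true)))),h(h(true,n),h(true,true)),true); no other remaining equation mentions X. Substituting into the earlier binding gives L := node(node(succ(h(true,h(h(true,n),h(true,true)))),h(h(true,n),h(true,true)),true),e,true).
Delete trivial equation d = d.
Delete trivial equation d = d.
Delete trivial equation h(true,d) = h(true,d).
Delete trivial equation succ(e) = succ(e).
MGU = { T -> h(h(true,n),h(true,true)), L -> node(node(succ(h(true,h(h(true,n),h(true,true)))),h(h(true,n),h(true,true)),true),e,true), N -> succ(h(true,h(h(true,n),h(true,true)))), X -> node(succ(h(true,h(h(true,n),h(true,true)))),h(h(true,n),h(true,true)),true) }, so X -> node(succ(h(true,h(h(true,n),h(true,true)))),h(h(true,n),h(true,true)),true).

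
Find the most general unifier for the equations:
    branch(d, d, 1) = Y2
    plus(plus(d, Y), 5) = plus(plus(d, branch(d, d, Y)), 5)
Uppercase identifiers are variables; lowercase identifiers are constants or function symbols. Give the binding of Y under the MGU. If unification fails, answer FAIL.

Bind Y2 := branch(d, d, 1); no other remaining equation mentions Y2.
Decompose plus/2: plus(d, Y) = plus(d, branch(d, d, Y)),  5 = 5.
Decompose plus/2: d = d,  Y = branch(d, d, Y).
Delete trivial equation d = d.
Occurs check fails: Y occurs in branch(d, d, Y); the equation Y = branch(d, d, Y) has no finite solution.

FAIL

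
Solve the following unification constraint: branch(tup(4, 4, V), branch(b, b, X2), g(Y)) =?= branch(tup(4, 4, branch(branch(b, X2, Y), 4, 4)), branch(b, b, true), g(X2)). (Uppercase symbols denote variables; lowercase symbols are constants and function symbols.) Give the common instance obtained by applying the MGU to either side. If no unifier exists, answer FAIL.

Decompose branch/3: tup(4, 4, V) =?= tup(4, 4, branch(branch(b, X2, Y), 4, 4)),  branch(b, b, X2) =?= branch(b, b, true),  g(Y) =?= g(X2).
Decompose tup/3: 4 =?= 4,  4 =?= 4,  V =?= branch(branch(b, X2, Y), 4, 4).
Delete trivial equation 4 =?= 4.
Delete trivial equation 4 =?= 4.
Bind V := branch(branch(b, X2, Y), 4, 4); no other remaining equation mentions V.
Decompose branch/3: b =?= b,  b =?= b,  X2 =?= true.
Delete trivial equation b =?= b.
Delete trivial equation b =?= b.
Bind X2 := true; substituting into the remaining equation gives: g(Y) =?= g(true). Substituting into the earlier binding gives V := branch(branch(b, true, Y), 4, 4).
Decompose g/1: Y =?= true.
Bind Y := true. Substituting into the earlier binding gives V := branch(branch(b, true, true), 4, 4).
Applying the MGU to either side gives branch(tup(4, 4, branch(branch(b, true, true), 4, 4)), branch(b, b, true), g(true)).

branch(tup(4, 4, branch(branch(b, true, true), 4, 4)), branch(b, b, true), g(true))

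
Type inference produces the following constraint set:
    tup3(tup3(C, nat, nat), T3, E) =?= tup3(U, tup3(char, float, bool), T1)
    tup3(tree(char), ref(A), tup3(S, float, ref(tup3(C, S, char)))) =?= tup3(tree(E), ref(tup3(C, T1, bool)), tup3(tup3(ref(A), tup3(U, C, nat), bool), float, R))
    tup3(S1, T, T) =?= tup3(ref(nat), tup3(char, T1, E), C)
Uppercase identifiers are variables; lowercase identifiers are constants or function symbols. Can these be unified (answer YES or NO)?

YES

Decompose tup3/3: tup3(C, nat, nat) =?= U,  T3 =?= tup3(char, float, bool),  E =?= T1.
Bind U := tup3(C, nat, nat); substituting into the one remaining equation that mentions U gives: tup3(tree(char), ref(A), tup3(S, float, ref(tup3(C, S, char)))) =?= tup3(tree(E), ref(tup3(C, T1, bool)), tup3(tup3(ref(A), tup3(tup3(C, nat, nat), C, nat), bool), float, R)).
Bind T3 := tup3(char, float, bool); no other remaining equation mentions T3.
Bind E := T1; substituting into the remaining equations gives: tup3(tree(char), ref(A), tup3(S, float, ref(tup3(C, S, char)))) =?= tup3(tree(T1), ref(tup3(C, T1, bool)), tup3(tup3(ref(A), tup3(tup3(C, nat, nat), C, nat), bool), float, R)),  tup3(S1, T, T) =?= tup3(ref(nat), tup3(char, T1, T1), C).
Decompose tup3/3: tree(char) =?= tree(T1),  ref(A) =?= ref(tup3(C, T1, bool)),  tup3(S, float, ref(tup3(C, S, char))) =?= tup3(tup3(ref(A), tup3(tup3(C, nat, nat), C, nat), bool), float, R).
Decompose tree/1: char =?= T1.
Bind T1 := char; substituting into the 2 remaining equations that mention T1 gives: ref(A) =?= ref(tup3(C, char, bool)),  tup3(S1, T, T) =?= tup3(ref(nat), tup3(char, char, char), C). Substituting into the earlier binding gives E := char.
Decompose ref/1: A =?= tup3(C, char, bool).
Bind A := tup3(C, char, bool); substituting into the one remaining equation that mentions A gives: tup3(S, float, ref(tup3(C, S, char))) =?= tup3(tup3(ref(tup3(C, char, bool)), tup3(tup3(C, nat, nat), C, nat), bool), float, R).
Decompose tup3/3: S =?= tup3(ref(tup3(C, char, bool)), tup3(tup3(C, nat, nat), C, nat), bool),  float =?= float,  ref(tup3(C, S, char)) =?= R.
Bind S := tup3(ref(tup3(C, char, bool)), tup3(tup3(C, nat, nat), C, nat), bool); substituting into the one remaining equation that mentions S gives: ref(tup3(C, tup3(ref(tup3(C, char, bool)), tup3(tup3(C, nat, nat), C, nat), bool), char)) =?= R.
Delete trivial equation float =?= float.
Bind R := ref(tup3(C, tup3(ref(tup3(C, char, bool)), tup3(tup3(C, nat, nat), C, nat), bool), char)); no other remaining equation mentions R.
Decompose tup3/3: S1 =?= ref(nat),  T =?= tup3(char, char, char),  T =?= C.
Bind S1 := ref(nat); no other remaining equation mentions S1.
Bind T := tup3(char, char, char); substituting into the remaining equation gives: tup3(char, char, char) =?= C.
Bind C := tup3(char, char, char). Substituting into the earlier bindings gives U := tup3(tup3(char, char, char), nat, nat), A := tup3(tup3(char, char, char), char, bool), S := tup3(ref(tup3(tup3(char, char, char), char, bool)), tup3(tup3(tup3(char, char, char), nat, nat), tup3(char, char, char), nat), bool), R := ref(tup3(tup3(char, char, char), tup3(ref(tup3(tup3(char, char, char), char, bool)), tup3(tup3(tup3(char, char, char), nat, nat), tup3(char, char, char), nat), bool), char)).
No equations remain and no clash or occurs-check failure arose, so a unifier exists.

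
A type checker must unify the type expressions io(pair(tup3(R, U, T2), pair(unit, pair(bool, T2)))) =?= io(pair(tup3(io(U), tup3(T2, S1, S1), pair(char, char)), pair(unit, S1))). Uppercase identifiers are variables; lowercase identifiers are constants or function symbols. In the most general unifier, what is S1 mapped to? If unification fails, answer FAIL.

Decompose io/1: pair(tup3(R, U, T2), pair(unit, pair(bool, T2))) =?= pair(tup3(io(U), tup3(T2, S1, S1), pair(char, char)), pair(unit, S1)).
Decompose pair/2: tup3(R, U, T2) =?= tup3(io(U), tup3(T2, S1, S1), pair(char, char)),  pair(unit, pair(bool, T2)) =?= pair(unit, S1).
Decompose tup3/3: R =?= io(U),  U =?= tup3(T2, S1, S1),  T2 =?= pair(char, char).
Bind R := io(U); no other remaining equation mentions R.
Bind U := tup3(T2, S1, S1); no other remaining equation mentions U. Substituting into the earlier binding gives R := io(tup3(T2, S1, S1)).
Bind T2 := pair(char, char); substituting into the remaining equation gives: pair(unit, pair(bool, pair(char, char))) =?= pair(unit, S1). Substituting into the earlier bindings gives R := io(tup3(pair(char, char), S1, S1)), U := tup3(pair(char, char), S1, S1).
Decompose pair/2: unit =?= unit,  pair(bool, pair(char, char)) =?= S1.
Delete trivial equation unit =?= unit.
Bind S1 := pair(bool, pair(char, char)). Substituting into the earlier bindings gives R := io(tup3(pair(char, char), pair(bool, pair(char, char)), pair(bool, pair(char, char)))), U := tup3(pair(char, char), pair(bool, pair(char, char)), pair(bool, pair(char, char))).
MGU = { R := io(tup3(pair(char, char), pair(bool, pair(char, char)), pair(bool, pair(char, char)))), U := tup3(pair(char, char), pair(bool, pair(char, char)), pair(bool, pair(char, char))), T2 := pair(char, char), S1 := pair(bool, pair(char, char)) }, so S1 := pair(bool, pair(char, char)).

pair(bool, pair(char, char))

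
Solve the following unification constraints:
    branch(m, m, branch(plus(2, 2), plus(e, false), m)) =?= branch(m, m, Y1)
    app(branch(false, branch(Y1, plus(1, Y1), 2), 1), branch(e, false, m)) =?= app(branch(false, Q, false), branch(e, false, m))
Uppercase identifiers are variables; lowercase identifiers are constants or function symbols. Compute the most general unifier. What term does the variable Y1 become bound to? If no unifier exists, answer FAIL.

Decompose branch/3: m =?= m,  m =?= m,  branch(plus(2, 2), plus(e, false), m) =?= Y1.
Delete trivial equation m =?= m.
Delete trivial equation m =?= m.
Bind Y1 := branch(plus(2, 2), plus(e, false), m); substituting into the remaining equation gives: app(branch(false, branch(branch(plus(2, 2), plus(e, false), m), plus(1, branch(plus(2, 2), plus(e, false), m)), 2), 1), branch(e, false, m)) =?= app(branch(false, Q, false), branch(e, false, m)).
Decompose app/2: branch(false, branch(branch(plus(2, 2), plus(e, false), m), plus(1, branch(plus(2, 2), plus(e, false), m)), 2), 1) =?= branch(false, Q, false),  branch(e, false, m) =?= branch(e, false, m).
Decompose branch/3: false =?= false,  branch(branch(plus(2, 2), plus(e, false), m), plus(1, branch(plus(2, 2), plus(e, false), m)), 2) =?= Q,  1 =?= false.
Delete trivial equation false =?= false.
Bind Q := branch(branch(plus(2, 2), plus(e, false), m), plus(1, branch(plus(2, 2), plus(e, false), m)), 2); no other remaining equation mentions Q.
Clash: constants 1 and false differ; no unifier exists.

FAIL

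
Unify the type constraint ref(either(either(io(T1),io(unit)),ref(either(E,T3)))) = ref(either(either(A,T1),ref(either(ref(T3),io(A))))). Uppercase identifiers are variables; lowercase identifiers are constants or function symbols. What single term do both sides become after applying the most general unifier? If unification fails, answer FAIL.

Decompose ref/1: either(either(io(T1),io(unit)),ref(either(E,T3))) = either(either(A,T1),ref(either(ref(T3),io(A)))).
Decompose either/2: either(io(T1),io(unit)) = either(A,T1),  ref(either(E,T3)) = ref(either(ref(T3),io(A))).
Decompose either/2: io(T1) = A,  io(unit) = T1.
Bind A := io(T1); substituting into the one remaining equation that mentions A gives: ref(either(E,T3)) = ref(either(ref(T3),io(io(T1)))).
Bind T1 := io(unit); substituting into the remaining equation gives: ref(either(E,T3)) = ref(either(ref(T3),io(io(io(unit))))). Substituting into the earlier binding gives A := io(io(unit)).
Decompose ref/1: either(E,T3) = either(ref(T3),io(io(io(unit)))).
Decompose either/2: E = ref(T3),  T3 = io(io(io(unit))).
Bind E := ref(T3); no other remaining equation mentions E.
Bind T3 := io(io(io(unit))). Substituting into the earlier binding gives E := ref(io(io(io(unit)))).
Applying the MGU to either side gives ref(either(either(io(io(unit)),io(unit)),ref(either(ref(io(io(io(unit)))),io(io(io(unit))))))).

ref(either(either(io(io(unit)),io(unit)),ref(either(ref(io(io(io(unit)))),io(io(io(unit)))))))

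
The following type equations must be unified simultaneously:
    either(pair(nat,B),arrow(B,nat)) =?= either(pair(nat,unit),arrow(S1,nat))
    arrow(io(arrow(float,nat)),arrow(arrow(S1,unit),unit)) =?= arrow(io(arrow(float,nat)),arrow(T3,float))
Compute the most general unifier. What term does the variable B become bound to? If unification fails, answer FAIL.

FAIL

Decompose either/2: pair(nat,B) =?= pair(nat,unit),  arrow(B,nat) =?= arrow(S1,nat).
Decompose pair/2: nat =?= nat,  B =?= unit.
Delete trivial equation nat =?= nat.
Bind B := unit; substituting into the one remaining equation that mentions B gives: arrow(unit,nat) =?= arrow(S1,nat).
Decompose arrow/2: unit =?= S1,  nat =?= nat.
Bind S1 := unit; substituting into the one remaining equation that mentions S1 gives: arrow(io(arrow(float,nat)),arrow(arrow(unit,unit),unit)) =?= arrow(io(arrow(float,nat)),arrow(T3,float)).
Delete trivial equation nat =?= nat.
Decompose arrow/2: io(arrow(float,nat)) =?= io(arrow(float,nat)),  arrow(arrow(unit,unit),unit) =?= arrow(T3,float).
Delete trivial equation io(arrow(float,nat)) =?= io(arrow(float,nat)).
Decompose arrow/2: arrow(unit,unit) =?= T3,  unit =?= float.
Bind T3 := arrow(unit,unit); no other remaining equation mentions T3.
Clash: constants unit and float differ; no unifier exists.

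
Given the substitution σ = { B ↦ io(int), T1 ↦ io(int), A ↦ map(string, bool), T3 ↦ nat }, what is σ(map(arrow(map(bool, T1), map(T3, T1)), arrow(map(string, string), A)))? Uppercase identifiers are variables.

map(arrow(map(bool, io(int)), map(nat, io(int))), arrow(map(string, string), map(string, bool)))

Replace each occurrence of T1 with io(int).
Replace each occurrence of A with map(string, bool).
Replace each occurrence of T3 with nat.
Result: map(arrow(map(bool, io(int)), map(nat, io(int))), arrow(map(string, string), map(string, bool))).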